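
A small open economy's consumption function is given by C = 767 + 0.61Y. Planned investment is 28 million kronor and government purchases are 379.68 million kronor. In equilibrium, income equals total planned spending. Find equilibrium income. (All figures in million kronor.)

Y = C + I + G = 767 + 0.61Y + 28 + 379.68
Y − 0.61Y = 1174.68
0.39Y = 1174.68, so Y = 1174.68/0.39 = 3012

Y = 3012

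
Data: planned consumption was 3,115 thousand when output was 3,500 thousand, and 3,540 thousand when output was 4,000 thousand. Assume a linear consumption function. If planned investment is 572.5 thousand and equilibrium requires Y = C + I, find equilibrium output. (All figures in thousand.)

MPC = (3540 − 3115)/(4000 − 3500) = 425/500 = 0.85
a = 3115 − 0.85(3500) = 140
Equilibrium: Y = 140 + 0.85Y + 572.5
0.15Y = 712.5, so Y = 712.5/0.15 = 4750

Y = 4750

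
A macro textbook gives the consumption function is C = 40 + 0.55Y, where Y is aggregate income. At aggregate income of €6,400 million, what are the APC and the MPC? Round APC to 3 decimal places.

APC = 0.556; MPC = 0.55

MPC = 0.55 (the slope of the consumption function)
C = 40 + 0.55(6400) = 3560, so APC = 3560/6400 = 0.556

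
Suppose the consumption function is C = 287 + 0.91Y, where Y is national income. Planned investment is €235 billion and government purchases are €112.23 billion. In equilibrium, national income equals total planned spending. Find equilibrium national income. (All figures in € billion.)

Y = C + I + G = 287 + 0.91Y + 235 + 112.23
Y − 0.91Y = 634.23
0.09Y = 634.23, so Y = 634.23/0.09 = 7047

Y = 7047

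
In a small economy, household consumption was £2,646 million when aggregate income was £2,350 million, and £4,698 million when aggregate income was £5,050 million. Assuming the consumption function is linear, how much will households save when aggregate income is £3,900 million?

S = 76

MPC = (4698 − 2646)/(5050 − 2350) = 2052/2700 = 0.76
a = 2646 − 0.76(2350) = 2646 − 1786 = 860
C = 860 + 0.76(3900) = 3824
S = 3900 − 3824 = 76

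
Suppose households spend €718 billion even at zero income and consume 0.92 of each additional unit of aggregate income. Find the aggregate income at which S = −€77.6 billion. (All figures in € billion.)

Y = 8005

S = Y − C = -718 + 0.08Y
-718 + 0.08Y = -77.6, so 0.08Y = 640.4 and Y = 8005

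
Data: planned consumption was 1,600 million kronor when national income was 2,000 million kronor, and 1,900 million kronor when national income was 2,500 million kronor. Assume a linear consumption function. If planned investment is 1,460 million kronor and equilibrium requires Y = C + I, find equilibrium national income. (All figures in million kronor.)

MPC = (1900 − 1600)/(2500 − 2000) = 300/500 = 0.6
a = 1600 − 0.6(2000) = 400
Equilibrium: Y = 400 + 0.6Y + 1460
0.4Y = 1860, so Y = 1860/0.4 = 4650

Y = 4650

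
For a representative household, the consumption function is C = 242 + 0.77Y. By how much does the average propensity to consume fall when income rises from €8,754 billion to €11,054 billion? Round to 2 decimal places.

At Y = 8754: C = 242 + 0.77(8754) = 6982.58, APC = 6982.58/8754 = 0.798
At Y = 11054: C = 8753.58, APC = 8753.58/11054 = 0.792
Fall in APC = 0.798 − 0.792 = 0.006 ≈ 0.01

ΔAPC = 0.01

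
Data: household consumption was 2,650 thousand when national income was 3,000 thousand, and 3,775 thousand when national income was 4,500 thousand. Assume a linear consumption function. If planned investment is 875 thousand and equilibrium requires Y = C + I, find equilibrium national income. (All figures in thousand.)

MPC = (3775 − 2650)/(4500 − 3000) = 1125/1500 = 0.75
a = 2650 − 0.75(3000) = 400
Equilibrium: Y = 400 + 0.75Y + 875
0.25Y = 1275, so Y = 1275/0.25 = 5100

Y = 5100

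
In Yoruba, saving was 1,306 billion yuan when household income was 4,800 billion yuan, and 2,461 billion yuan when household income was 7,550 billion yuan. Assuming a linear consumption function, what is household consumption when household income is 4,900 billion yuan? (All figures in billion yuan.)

MPS = ΔS/ΔY = (2461 − 1306)/(7550 − 4800) = 1155/2750 = 0.42
MPC = 1 − MPS = 0.58
Autonomous saving = 1306 − 0.42(4800) = -710, so a = 710
C = 710 + 0.58(4900) = 710 + 2842 = 3552

C = 3552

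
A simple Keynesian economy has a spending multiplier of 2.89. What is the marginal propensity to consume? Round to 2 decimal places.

MPC = 0.65

k = 1/(1 − MPC), so 1 − MPC = 1/k = 1/2.89 = 0.3460
MPC = 1 − 0.3460 = 0.65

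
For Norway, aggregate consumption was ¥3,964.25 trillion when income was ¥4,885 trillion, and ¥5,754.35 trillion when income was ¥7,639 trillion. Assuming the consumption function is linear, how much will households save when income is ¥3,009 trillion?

S = 264.15

MPC = (5754.35 − 3964.25)/(7639 − 4885) = 1790.1/2754 = 0.65
a = 3964.25 − 0.65(4885) = 3964.25 − 3175.25 = 789
C = 789 + 0.65(3009) = 2744.85
S = 3009 − 2744.85 = 264.15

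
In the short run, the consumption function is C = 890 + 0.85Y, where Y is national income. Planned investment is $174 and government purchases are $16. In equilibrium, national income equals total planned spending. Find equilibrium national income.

Y = 7200

Y = C + I + G = 890 + 0.85Y + 174 + 16
Y − 0.85Y = 1080
0.15Y = 1080, so Y = 1080/0.15 = 7200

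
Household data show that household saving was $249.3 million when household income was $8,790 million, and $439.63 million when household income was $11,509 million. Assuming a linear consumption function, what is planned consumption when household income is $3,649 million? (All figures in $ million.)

C = 3759.57

MPS = ΔS/ΔY = (439.63 − 249.3)/(11509 − 8790) = 190.33/2719 = 0.07
MPC = 1 − MPS = 0.93
Autonomous saving = 249.3 − 0.07(8790) = -366, so a = 366
C = 366 + 0.93(3649) = 366 + 3393.57 = 3759.57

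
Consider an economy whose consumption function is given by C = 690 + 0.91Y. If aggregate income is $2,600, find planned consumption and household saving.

C = 3056; S = -456

C = 690 + 0.91(2600) = 690 + 2366 = 3056
S = Y − C = 2600 − 3056 = -456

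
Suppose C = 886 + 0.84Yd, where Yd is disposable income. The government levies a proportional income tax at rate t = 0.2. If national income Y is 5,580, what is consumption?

Yd = (1 − 0.2)(5580) = 0.8(5580) = 4464
C = 886 + 0.84(4464) = 886 + 3749.76 = 4635.76

C = 4635.76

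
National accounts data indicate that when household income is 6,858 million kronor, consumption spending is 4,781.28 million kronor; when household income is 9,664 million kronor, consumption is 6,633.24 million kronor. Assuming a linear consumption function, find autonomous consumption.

MPC = ΔC/ΔY = (6633.24 − 4781.28)/(9664 − 6858) = 1851.96/2806 = 0.66
a = C − MPC·Y = 4781.28 − 0.66(6858) = 4781.28 − 4526.28 = 255

a = 255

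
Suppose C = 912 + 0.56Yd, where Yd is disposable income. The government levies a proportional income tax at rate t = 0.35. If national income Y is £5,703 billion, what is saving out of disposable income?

S = 719.058

Yd = (1 − 0.35)(5703) = 0.65(5703) = 3706.95
C = 912 + 0.56(3706.95) = 912 + 2075.892 = 2987.892
S = Yd − C = 3706.95 − 2987.892 = 719.058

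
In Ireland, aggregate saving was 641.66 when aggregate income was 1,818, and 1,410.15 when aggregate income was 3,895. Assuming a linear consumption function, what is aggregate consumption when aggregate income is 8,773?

C = 5557.99

MPS = ΔS/ΔY = (1410.15 − 641.66)/(3895 − 1818) = 768.49/2077 = 0.37
MPC = 1 − MPS = 0.63
Autonomous saving = 641.66 − 0.37(1818) = -31, so a = 31
C = 31 + 0.63(8773) = 31 + 5526.99 = 5557.99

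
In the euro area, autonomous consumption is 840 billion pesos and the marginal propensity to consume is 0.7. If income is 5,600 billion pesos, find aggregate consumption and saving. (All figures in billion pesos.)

C = 4760; S = 840

C = 840 + 0.7(5600) = 840 + 3920 = 4760
S = Y − C = 5600 − 4760 = 840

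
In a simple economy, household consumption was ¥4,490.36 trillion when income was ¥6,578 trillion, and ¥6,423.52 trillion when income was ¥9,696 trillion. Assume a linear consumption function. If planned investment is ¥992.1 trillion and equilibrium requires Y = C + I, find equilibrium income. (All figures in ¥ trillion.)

MPC = (6423.52 − 4490.36)/(9696 − 6578) = 1933.16/3118 = 0.62
a = 4490.36 − 0.62(6578) = 412
Equilibrium: Y = 412 + 0.62Y + 992.1
0.38Y = 1404.1, so Y = 1404.1/0.38 = 3695

Y = 3695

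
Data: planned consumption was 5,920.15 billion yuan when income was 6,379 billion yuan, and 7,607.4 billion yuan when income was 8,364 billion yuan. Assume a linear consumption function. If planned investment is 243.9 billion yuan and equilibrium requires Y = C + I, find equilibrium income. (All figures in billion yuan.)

Y = 4946

MPC = (7607.4 − 5920.15)/(8364 − 6379) = 1687.25/1985 = 0.85
a = 5920.15 − 0.85(6379) = 498
Equilibrium: Y = 498 + 0.85Y + 243.9
0.15Y = 741.9, so Y = 741.9/0.15 = 4946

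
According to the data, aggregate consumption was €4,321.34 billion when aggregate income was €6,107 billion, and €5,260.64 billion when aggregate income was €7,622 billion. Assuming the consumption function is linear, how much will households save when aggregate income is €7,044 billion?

MPC = (5260.64 − 4321.34)/(7622 − 6107) = 939.3/1515 = 0.62
a = 4321.34 − 0.62(6107) = 4321.34 − 3786.34 = 535
C = 535 + 0.62(7044) = 4902.28
S = 7044 − 4902.28 = 2141.72

S = 2141.72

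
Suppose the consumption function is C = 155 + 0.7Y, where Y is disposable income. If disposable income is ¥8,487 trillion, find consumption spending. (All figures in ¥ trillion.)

C = 155 + 0.7(8487) = 155 + 5940.9 = 6095.9

C = 6095.9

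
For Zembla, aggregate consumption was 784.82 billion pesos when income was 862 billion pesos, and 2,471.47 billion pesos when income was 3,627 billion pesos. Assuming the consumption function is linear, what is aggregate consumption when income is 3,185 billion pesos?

C = 2201.85

MPC = (2471.47 − 784.82)/(3627 − 862) = 1686.65/2765 = 0.61
a = 784.82 − 0.61(862) = 784.82 − 525.82 = 259
C = 259 + 0.61(3185) = 259 + 1942.85 = 2201.85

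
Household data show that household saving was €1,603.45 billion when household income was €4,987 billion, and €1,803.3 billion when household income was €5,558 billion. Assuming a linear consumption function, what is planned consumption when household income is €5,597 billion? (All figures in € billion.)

MPS = ΔS/ΔY = (1803.3 − 1603.45)/(5558 − 4987) = 199.85/571 = 0.35
MPC = 1 − MPS = 0.65
Autonomous saving = 1603.45 − 0.35(4987) = -142, so a = 142
C = 142 + 0.65(5597) = 142 + 3638.05 = 3780.05

C = 3780.05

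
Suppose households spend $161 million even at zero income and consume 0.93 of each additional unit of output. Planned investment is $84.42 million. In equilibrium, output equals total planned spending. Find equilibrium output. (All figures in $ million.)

Y = 3506

Y = C + I = 161 + 0.93Y + 84.42
Y − 0.93Y = 245.42
0.07Y = 245.42, so Y = 245.42/0.07 = 3506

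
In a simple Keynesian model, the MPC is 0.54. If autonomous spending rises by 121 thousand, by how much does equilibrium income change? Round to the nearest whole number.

ΔY ≈ 263

The multiplier is 1/(1 − MPC) = 1/0.46.
ΔY = 121/0.46 = 263.04 ≈ 263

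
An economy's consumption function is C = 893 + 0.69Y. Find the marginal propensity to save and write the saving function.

MPS = 1 − MPC = 1 − 0.69 = 0.31
S = Y − C = -893 + 0.31Y

MPS = 0.31; S = -893 + 0.31Y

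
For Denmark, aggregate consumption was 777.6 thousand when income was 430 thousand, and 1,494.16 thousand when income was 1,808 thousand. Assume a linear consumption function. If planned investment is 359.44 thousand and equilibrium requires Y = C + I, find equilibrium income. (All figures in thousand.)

MPC = (1494.16 − 777.6)/(1808 − 430) = 716.56/1378 = 0.52
a = 777.6 − 0.52(430) = 554
Equilibrium: Y = 554 + 0.52Y + 359.44
0.48Y = 913.44, so Y = 913.44/0.48 = 1903

Y = 1903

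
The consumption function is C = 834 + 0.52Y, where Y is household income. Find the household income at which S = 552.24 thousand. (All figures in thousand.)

Y = 2888

S = Y − C = -834 + 0.48Y
-834 + 0.48Y = 552.24, so 0.48Y = 1386.24 and Y = 2888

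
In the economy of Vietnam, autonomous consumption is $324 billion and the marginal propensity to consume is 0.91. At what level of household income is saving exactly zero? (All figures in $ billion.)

Y = 3600

At break-even, C = Y: 324 + 0.91Y = Y
0.09Y = 324, so Y = 324/0.09 = 3600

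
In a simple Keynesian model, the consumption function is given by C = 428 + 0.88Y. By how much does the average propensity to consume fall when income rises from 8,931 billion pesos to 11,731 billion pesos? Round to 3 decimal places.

ΔAPC = 0.011

At Y = 8931: C = 428 + 0.88(8931) = 8287.28, APC = 8287.28/8931 = 0.9279
At Y = 11731: C = 10751.28, APC = 10751.28/11731 = 0.9165
Fall in APC = 0.9279 − 0.9165 = 0.0114 ≈ 0.011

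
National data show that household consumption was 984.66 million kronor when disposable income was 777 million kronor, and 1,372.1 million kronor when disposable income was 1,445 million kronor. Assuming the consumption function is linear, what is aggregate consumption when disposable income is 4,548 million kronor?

C = 3171.84

MPC = (1372.1 − 984.66)/(1445 − 777) = 387.44/668 = 0.58
a = 984.66 − 0.58(777) = 984.66 − 450.66 = 534
C = 534 + 0.58(4548) = 534 + 2637.84 = 3171.84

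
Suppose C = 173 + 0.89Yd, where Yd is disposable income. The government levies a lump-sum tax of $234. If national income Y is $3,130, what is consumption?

Yd = Y − T = 3130 − 234 = 2896
C = 173 + 0.89(2896) = 173 + 2577.44 = 2750.44

C = 2750.44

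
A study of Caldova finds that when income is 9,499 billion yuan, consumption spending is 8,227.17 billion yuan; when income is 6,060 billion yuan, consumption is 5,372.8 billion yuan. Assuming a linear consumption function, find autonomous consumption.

a = 343

MPC = ΔC/ΔY = (8227.17 − 5372.8)/(9499 − 6060) = 2854.37/3439 = 0.83
a = C − MPC·Y = 5372.8 − 0.83(6060) = 5372.8 − 5029.8 = 343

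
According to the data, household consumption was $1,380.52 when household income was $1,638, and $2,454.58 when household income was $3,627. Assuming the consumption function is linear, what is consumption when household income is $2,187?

C = 1676.98

MPC = (2454.58 − 1380.52)/(3627 − 1638) = 1074.06/1989 = 0.54
a = 1380.52 − 0.54(1638) = 1380.52 − 884.52 = 496
C = 496 + 0.54(2187) = 496 + 1180.98 = 1676.98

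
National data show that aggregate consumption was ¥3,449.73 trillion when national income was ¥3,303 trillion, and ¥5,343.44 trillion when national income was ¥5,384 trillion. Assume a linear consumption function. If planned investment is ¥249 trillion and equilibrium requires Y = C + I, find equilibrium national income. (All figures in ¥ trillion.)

MPC = (5343.44 − 3449.73)/(5384 − 3303) = 1893.71/2081 = 0.91
a = 3449.73 − 0.91(3303) = 444
Equilibrium: Y = 444 + 0.91Y + 249
0.09Y = 693, so Y = 693/0.09 = 7700

Y = 7700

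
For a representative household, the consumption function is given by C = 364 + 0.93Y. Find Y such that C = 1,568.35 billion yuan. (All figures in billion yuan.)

Y = 1295

364 + 0.93Y = 1568.35
0.93Y = 1204.35, so Y = 1204.35/0.93 = 1295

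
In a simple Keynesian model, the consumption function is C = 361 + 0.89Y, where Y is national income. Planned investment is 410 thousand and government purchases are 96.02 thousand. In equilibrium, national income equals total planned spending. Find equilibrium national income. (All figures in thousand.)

Y = 7882

Y = C + I + G = 361 + 0.89Y + 410 + 96.02
Y − 0.89Y = 867.02
0.11Y = 867.02, so Y = 867.02/0.11 = 7882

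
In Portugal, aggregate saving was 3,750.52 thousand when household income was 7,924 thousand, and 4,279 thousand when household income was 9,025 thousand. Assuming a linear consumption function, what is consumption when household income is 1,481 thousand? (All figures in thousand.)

MPS = ΔS/ΔY = (4279 − 3750.52)/(9025 − 7924) = 528.48/1101 = 0.48
MPC = 1 − MPS = 0.52
Autonomous saving = 3750.52 − 0.48(7924) = -53, so a = 53
C = 53 + 0.52(1481) = 53 + 770.12 = 823.12

C = 823.12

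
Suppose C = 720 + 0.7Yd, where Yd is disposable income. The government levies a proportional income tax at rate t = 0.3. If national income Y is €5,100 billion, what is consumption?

C = 3219

Yd = (1 − 0.3)(5100) = 0.7(5100) = 3570
C = 720 + 0.7(3570) = 720 + 2499 = 3219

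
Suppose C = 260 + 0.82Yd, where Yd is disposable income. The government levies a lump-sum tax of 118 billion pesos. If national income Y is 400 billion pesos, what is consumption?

Yd = Y − T = 400 − 118 = 282
C = 260 + 0.82(282) = 260 + 231.24 = 491.24

C = 491.24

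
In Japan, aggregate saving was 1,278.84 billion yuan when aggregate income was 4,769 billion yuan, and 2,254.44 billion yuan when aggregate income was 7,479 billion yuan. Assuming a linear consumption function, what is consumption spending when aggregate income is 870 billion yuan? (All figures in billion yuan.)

MPS = ΔS/ΔY = (2254.44 − 1278.84)/(7479 − 4769) = 975.6/2710 = 0.36
MPC = 1 − MPS = 0.64
Autonomous saving = 1278.84 − 0.36(4769) = -438, so a = 438
C = 438 + 0.64(870) = 438 + 556.8 = 994.8

C = 994.8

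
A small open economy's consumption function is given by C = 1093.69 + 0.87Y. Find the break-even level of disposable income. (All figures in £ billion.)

At break-even, C = Y: 1093.69 + 0.87Y = Y
0.13Y = 1093.69, so Y = 1093.69/0.13 = 8413

Y = 8413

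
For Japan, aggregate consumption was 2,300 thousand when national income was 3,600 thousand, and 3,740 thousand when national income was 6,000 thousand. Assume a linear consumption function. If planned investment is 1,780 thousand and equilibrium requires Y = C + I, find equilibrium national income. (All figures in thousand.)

Y = 4800

MPC = (3740 − 2300)/(6000 − 3600) = 1440/2400 = 0.6
a = 2300 − 0.6(3600) = 140
Equilibrium: Y = 140 + 0.6Y + 1780
0.4Y = 1920, so Y = 1920/0.4 = 4800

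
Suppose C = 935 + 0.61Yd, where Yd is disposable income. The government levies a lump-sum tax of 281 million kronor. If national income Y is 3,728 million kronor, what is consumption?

C = 3037.67

Yd = Y − T = 3728 − 281 = 3447
C = 935 + 0.61(3447) = 935 + 2102.67 = 3037.67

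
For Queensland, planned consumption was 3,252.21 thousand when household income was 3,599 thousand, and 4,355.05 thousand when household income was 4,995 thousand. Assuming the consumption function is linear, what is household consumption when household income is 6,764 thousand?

C = 5752.56

MPC = (4355.05 − 3252.21)/(4995 − 3599) = 1102.84/1396 = 0.79
a = 3252.21 − 0.79(3599) = 3252.21 − 2843.21 = 409
C = 409 + 0.79(6764) = 409 + 5343.56 = 5752.56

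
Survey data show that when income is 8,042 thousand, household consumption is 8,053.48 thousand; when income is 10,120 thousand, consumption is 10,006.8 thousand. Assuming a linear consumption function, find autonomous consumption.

a = 494

MPC = ΔC/ΔY = (10006.8 − 8053.48)/(10120 − 8042) = 1953.32/2078 = 0.94
a = C − MPC·Y = 8053.48 − 0.94(8042) = 8053.48 − 7559.48 = 494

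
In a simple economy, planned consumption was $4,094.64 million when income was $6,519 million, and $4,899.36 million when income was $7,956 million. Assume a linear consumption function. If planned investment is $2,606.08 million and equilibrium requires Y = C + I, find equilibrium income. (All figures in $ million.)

Y = 6932

MPC = (4899.36 − 4094.64)/(7956 − 6519) = 804.72/1437 = 0.56
a = 4094.64 − 0.56(6519) = 444
Equilibrium: Y = 444 + 0.56Y + 2606.08
0.44Y = 3050.08, so Y = 3050.08/0.44 = 6932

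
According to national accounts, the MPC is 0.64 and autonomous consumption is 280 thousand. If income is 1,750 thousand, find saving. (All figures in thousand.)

C = 280 + 0.64(1750) = 280 + 1120 = 1400
S = Y − C = 1750 − 1400 = 350

S = 350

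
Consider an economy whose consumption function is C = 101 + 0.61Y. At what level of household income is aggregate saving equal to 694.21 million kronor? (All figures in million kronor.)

S = Y − C = -101 + 0.39Y
-101 + 0.39Y = 694.21, so 0.39Y = 795.21 and Y = 2039

Y = 2039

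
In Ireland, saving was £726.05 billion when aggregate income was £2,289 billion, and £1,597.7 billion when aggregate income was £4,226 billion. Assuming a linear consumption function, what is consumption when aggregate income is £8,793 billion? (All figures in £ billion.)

MPS = ΔS/ΔY = (1597.7 − 726.05)/(4226 − 2289) = 871.65/1937 = 0.45
MPC = 1 − MPS = 0.55
Autonomous saving = 726.05 − 0.45(2289) = -304, so a = 304
C = 304 + 0.55(8793) = 304 + 4836.15 = 5140.15

C = 5140.15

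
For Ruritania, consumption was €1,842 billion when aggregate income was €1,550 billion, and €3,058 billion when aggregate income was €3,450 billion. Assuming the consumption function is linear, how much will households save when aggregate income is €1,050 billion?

S = -472

MPC = (3058 − 1842)/(3450 − 1550) = 1216/1900 = 0.64
a = 1842 − 0.64(1550) = 1842 − 992 = 850
C = 850 + 0.64(1050) = 1522
S = 1050 − 1522 = -472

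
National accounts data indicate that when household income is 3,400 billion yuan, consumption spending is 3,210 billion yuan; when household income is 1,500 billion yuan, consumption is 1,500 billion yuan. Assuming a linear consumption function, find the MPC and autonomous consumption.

MPC = ΔC/ΔY = (3210 − 1500)/(3400 − 1500) = 1710/1900 = 0.9
a = C − MPC·Y = 1500 − 0.9(1500) = 1500 − 1350 = 150

MPC = 0.9; a = 150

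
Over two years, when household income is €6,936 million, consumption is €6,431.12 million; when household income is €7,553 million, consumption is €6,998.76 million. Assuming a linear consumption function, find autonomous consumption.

MPC = ΔC/ΔY = (6998.76 − 6431.12)/(7553 − 6936) = 567.64/617 = 0.92
a = C − MPC·Y = 6431.12 − 0.92(6936) = 6431.12 − 6381.12 = 50

a = 50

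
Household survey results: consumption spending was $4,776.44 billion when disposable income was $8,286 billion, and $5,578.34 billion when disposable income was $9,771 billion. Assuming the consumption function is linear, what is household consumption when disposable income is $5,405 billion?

MPC = (5578.34 − 4776.44)/(9771 − 8286) = 801.9/1485 = 0.54
a = 4776.44 − 0.54(8286) = 4776.44 − 4474.44 = 302
C = 302 + 0.54(5405) = 302 + 2918.7 = 3220.7

C = 3220.7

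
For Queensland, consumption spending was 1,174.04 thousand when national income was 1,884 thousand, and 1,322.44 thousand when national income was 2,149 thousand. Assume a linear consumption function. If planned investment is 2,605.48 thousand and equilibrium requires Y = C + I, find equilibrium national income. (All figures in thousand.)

MPC = (1322.44 − 1174.04)/(2149 − 1884) = 148.4/265 = 0.56
a = 1174.04 − 0.56(1884) = 119
Equilibrium: Y = 119 + 0.56Y + 2605.48
0.44Y = 2724.48, so Y = 2724.48/0.44 = 6192

Y = 6192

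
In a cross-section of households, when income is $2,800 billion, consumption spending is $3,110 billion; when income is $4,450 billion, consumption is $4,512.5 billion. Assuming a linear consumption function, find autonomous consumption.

MPC = ΔC/ΔY = (4512.5 − 3110)/(4450 − 2800) = 1402.5/1650 = 0.85
a = C − MPC·Y = 3110 − 0.85(2800) = 3110 − 2380 = 730

a = 730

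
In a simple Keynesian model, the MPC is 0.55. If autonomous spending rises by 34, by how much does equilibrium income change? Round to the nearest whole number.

The multiplier is 1/(1 − MPC) = 1/0.45.
ΔY = 34/0.45 = 75.56 ≈ 76

ΔY ≈ 76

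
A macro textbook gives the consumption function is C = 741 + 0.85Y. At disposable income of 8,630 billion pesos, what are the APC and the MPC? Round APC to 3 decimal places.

APC = 0.936; MPC = 0.85

MPC = 0.85 (the slope of the consumption function)
C = 741 + 0.85(8630) = 8076.5, so APC = 8076.5/8630 = 0.936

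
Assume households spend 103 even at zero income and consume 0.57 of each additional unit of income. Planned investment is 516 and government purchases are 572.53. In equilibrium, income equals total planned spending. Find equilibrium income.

Y = C + I + G = 103 + 0.57Y + 516 + 572.53
Y − 0.57Y = 1191.53
0.43Y = 1191.53, so Y = 1191.53/0.43 = 2771

Y = 2771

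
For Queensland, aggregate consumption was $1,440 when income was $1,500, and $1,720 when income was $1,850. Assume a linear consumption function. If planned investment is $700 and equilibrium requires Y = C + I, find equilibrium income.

Y = 4700

MPC = (1720 − 1440)/(1850 − 1500) = 280/350 = 0.8
a = 1440 − 0.8(1500) = 240
Equilibrium: Y = 240 + 0.8Y + 700
0.2Y = 940, so Y = 940/0.2 = 4700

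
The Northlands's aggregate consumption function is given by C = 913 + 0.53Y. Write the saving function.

S = Y − C = Y − (913 + 0.53Y) = -913 + (1 − 0.53)Y

S = -913 + 0.47Y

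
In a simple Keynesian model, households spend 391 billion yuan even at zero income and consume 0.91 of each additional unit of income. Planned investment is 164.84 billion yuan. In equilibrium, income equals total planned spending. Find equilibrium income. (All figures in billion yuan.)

Y = 6176

Y = C + I = 391 + 0.91Y + 164.84
Y − 0.91Y = 555.84
0.09Y = 555.84, so Y = 555.84/0.09 = 6176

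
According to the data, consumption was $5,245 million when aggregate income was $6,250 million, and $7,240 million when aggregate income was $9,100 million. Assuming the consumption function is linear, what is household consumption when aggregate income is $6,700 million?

C = 5560

MPC = (7240 − 5245)/(9100 − 6250) = 1995/2850 = 0.7
a = 5245 − 0.7(6250) = 5245 − 4375 = 870
C = 870 + 0.7(6700) = 870 + 4690 = 5560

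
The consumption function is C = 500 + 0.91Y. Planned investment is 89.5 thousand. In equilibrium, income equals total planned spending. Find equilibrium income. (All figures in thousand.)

Y = 6550

Y = C + I = 500 + 0.91Y + 89.5
Y − 0.91Y = 589.5
0.09Y = 589.5, so Y = 589.5/0.09 = 6550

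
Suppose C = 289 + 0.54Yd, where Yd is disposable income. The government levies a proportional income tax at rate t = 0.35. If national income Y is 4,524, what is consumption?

C = 1876.924

Yd = (1 − 0.35)(4524) = 0.65(4524) = 2940.6
C = 289 + 0.54(2940.6) = 289 + 1587.924 = 1876.924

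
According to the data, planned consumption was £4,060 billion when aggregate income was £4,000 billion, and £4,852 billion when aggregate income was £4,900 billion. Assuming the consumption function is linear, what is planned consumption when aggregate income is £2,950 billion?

C = 3136

MPC = (4852 − 4060)/(4900 − 4000) = 792/900 = 0.88
a = 4060 − 0.88(4000) = 4060 − 3520 = 540
C = 540 + 0.88(2950) = 540 + 2596 = 3136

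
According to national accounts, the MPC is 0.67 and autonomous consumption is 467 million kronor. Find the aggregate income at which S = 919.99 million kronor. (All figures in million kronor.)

Y = 4203

S = Y − C = -467 + 0.33Y
-467 + 0.33Y = 919.99, so 0.33Y = 1386.99 and Y = 4203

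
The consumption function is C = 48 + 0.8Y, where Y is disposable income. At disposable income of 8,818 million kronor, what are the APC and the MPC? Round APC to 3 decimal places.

MPC = 0.8 (the slope of the consumption function)
C = 48 + 0.8(8818) = 7102.4, so APC = 7102.4/8818 = 0.805

APC = 0.805; MPC = 0.8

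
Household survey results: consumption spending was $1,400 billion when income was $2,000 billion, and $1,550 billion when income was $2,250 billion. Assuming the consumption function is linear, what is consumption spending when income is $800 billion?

C = 680

MPC = (1550 − 1400)/(2250 − 2000) = 150/250 = 0.6
a = 1400 − 0.6(2000) = 1400 − 1200 = 200
C = 200 + 0.6(800) = 200 + 480 = 680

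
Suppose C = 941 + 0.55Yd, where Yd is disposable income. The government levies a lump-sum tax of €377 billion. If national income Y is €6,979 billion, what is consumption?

C = 4572.1

Yd = Y − T = 6979 − 377 = 6602
C = 941 + 0.55(6602) = 941 + 3631.1 = 4572.1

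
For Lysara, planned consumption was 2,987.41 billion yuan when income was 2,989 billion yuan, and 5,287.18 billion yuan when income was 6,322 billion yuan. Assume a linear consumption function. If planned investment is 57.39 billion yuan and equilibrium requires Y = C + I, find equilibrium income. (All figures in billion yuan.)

MPC = (5287.18 − 2987.41)/(6322 − 2989) = 2299.77/3333 = 0.69
a = 2987.41 − 0.69(2989) = 925
Equilibrium: Y = 925 + 0.69Y + 57.39
0.31Y = 982.39, so Y = 982.39/0.31 = 3169

Y = 3169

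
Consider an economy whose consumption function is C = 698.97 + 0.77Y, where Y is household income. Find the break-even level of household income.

Y = 3039

At break-even, C = Y: 698.97 + 0.77Y = Y
0.23Y = 698.97, so Y = 698.97/0.23 = 3039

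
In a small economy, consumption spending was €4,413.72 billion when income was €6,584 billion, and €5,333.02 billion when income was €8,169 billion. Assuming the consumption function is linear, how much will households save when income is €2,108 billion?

MPC = (5333.02 − 4413.72)/(8169 − 6584) = 919.3/1585 = 0.58
a = 4413.72 − 0.58(6584) = 4413.72 − 3818.72 = 595
C = 595 + 0.58(2108) = 1817.64
S = 2108 − 1817.64 = 290.36

S = 290.36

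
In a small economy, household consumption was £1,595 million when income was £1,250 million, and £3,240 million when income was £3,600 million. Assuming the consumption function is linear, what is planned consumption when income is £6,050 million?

MPC = (3240 − 1595)/(3600 − 1250) = 1645/2350 = 0.7
a = 1595 − 0.7(1250) = 1595 − 875 = 720
C = 720 + 0.7(6050) = 720 + 4235 = 4955

C = 4955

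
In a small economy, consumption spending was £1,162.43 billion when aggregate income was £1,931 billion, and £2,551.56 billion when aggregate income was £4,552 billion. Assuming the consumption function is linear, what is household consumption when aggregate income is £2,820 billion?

C = 1633.6

MPC = (2551.56 − 1162.43)/(4552 − 1931) = 1389.13/2621 = 0.53
a = 1162.43 − 0.53(1931) = 1162.43 − 1023.43 = 139
C = 139 + 0.53(2820) = 139 + 1494.6 = 1633.6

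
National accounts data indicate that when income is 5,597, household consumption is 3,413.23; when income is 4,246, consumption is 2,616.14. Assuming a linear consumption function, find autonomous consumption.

MPC = ΔC/ΔY = (3413.23 − 2616.14)/(5597 − 4246) = 797.09/1351 = 0.59
a = C − MPC·Y = 2616.14 − 0.59(4246) = 2616.14 − 2505.14 = 111

a = 111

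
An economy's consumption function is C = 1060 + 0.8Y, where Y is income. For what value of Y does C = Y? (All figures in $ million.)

At break-even, C = Y: 1060 + 0.8Y = Y
0.2Y = 1060, so Y = 1060/0.2 = 5300

Y = 5300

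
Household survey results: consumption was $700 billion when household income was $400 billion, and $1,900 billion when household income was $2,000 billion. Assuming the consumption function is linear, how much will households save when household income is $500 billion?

S = -275

MPC = (1900 − 700)/(2000 − 400) = 1200/1600 = 0.75
a = 700 − 0.75(400) = 700 − 300 = 400
C = 400 + 0.75(500) = 775
S = 500 − 775 = -275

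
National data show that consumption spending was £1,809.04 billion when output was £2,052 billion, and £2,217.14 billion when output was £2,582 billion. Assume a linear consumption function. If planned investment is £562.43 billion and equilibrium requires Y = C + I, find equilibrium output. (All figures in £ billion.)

Y = 3441

MPC = (2217.14 − 1809.04)/(2582 − 2052) = 408.1/530 = 0.77
a = 1809.04 − 0.77(2052) = 229
Equilibrium: Y = 229 + 0.77Y + 562.43
0.23Y = 791.43, so Y = 791.43/0.23 = 3441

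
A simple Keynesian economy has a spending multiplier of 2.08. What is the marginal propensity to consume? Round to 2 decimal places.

k = 1/(1 − MPC), so 1 − MPC = 1/k = 1/2.08 = 0.4808
MPC = 1 − 0.4808 = 0.52

MPC = 0.52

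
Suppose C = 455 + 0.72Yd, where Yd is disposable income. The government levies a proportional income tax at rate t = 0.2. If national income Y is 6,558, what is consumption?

Yd = (1 − 0.2)(6558) = 0.8(6558) = 5246.4
C = 455 + 0.72(5246.4) = 455 + 3777.408 = 4232.408

C = 4232.408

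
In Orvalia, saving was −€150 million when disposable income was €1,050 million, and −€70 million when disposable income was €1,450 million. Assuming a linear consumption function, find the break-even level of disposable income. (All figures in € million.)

MPS = ΔS/ΔY = (-70 − (-150))/(1450 − 1050) = 80/400 = 0.2
MPC = 1 − MPS = 0.8
From S(1050) = -150: −a + 0.2(1050) = -150, so a = 210 − (-150) = 360
Break-even (S = 0): Y = a/MPS = 360/0.2 = 1800

Y = 1800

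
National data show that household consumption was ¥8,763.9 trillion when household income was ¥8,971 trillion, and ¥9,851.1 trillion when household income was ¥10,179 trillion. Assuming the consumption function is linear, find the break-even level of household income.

MPC = (9851.1 − 8763.9)/(10179 − 8971) = 1087.2/1208 = 0.9
a = 8763.9 − 0.9(8971) = 8763.9 − 8073.9 = 690
Break-even: Y = a/(1−MPC) = 690/0.1 = 6900

Y = 6900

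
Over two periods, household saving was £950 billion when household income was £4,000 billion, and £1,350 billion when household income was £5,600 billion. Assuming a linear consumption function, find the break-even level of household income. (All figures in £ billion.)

Y = 200

MPS = ΔS/ΔY = (1350 − 950)/(5600 − 4000) = 400/1600 = 0.25
MPC = 1 − MPS = 0.75
From S(4000) = 950: −a + 0.25(4000) = 950, so a = 1000 − 950 = 50
Break-even (S = 0): Y = a/MPS = 50/0.25 = 200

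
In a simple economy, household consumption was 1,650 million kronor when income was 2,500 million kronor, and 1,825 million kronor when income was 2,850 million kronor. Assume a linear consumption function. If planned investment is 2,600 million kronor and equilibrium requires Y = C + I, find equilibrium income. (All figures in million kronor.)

MPC = (1825 − 1650)/(2850 − 2500) = 175/350 = 0.5
a = 1650 − 0.5(2500) = 400
Equilibrium: Y = 400 + 0.5Y + 2600
0.5Y = 3000, so Y = 3000/0.5 = 6000

Y = 6000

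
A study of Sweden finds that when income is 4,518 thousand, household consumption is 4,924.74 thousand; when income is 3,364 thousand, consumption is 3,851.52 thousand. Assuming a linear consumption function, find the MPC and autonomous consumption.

MPC = 0.93; a = 723

MPC = ΔC/ΔY = (4924.74 − 3851.52)/(4518 − 3364) = 1073.22/1154 = 0.93
a = C − MPC·Y = 3851.52 − 0.93(3364) = 3851.52 − 3128.52 = 723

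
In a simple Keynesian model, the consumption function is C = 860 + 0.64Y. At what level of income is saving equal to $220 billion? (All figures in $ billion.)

S = Y − C = -860 + 0.36Y
-860 + 0.36Y = 220, so 0.36Y = 1080 and Y = 3000

Y = 3000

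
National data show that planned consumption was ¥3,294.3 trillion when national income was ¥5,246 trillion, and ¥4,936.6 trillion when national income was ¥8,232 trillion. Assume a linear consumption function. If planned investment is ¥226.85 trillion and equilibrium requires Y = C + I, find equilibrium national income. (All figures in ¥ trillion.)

Y = 1413

MPC = (4936.6 − 3294.3)/(8232 − 5246) = 1642.3/2986 = 0.55
a = 3294.3 − 0.55(5246) = 409
Equilibrium: Y = 409 + 0.55Y + 226.85
0.45Y = 635.85, so Y = 635.85/0.45 = 1413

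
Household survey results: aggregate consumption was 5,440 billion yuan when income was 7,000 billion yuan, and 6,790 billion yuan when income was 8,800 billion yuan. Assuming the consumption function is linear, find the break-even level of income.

MPC = (6790 − 5440)/(8800 − 7000) = 1350/1800 = 0.75
a = 5440 − 0.75(7000) = 5440 − 5250 = 190
Break-even: Y = a/(1−MPC) = 190/0.25 = 760

Y = 760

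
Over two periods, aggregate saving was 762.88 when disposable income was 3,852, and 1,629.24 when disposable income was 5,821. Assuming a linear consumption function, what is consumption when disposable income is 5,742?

MPS = ΔS/ΔY = (1629.24 − 762.88)/(5821 − 3852) = 866.36/1969 = 0.44
MPC = 1 − MPS = 0.56
Autonomous saving = 762.88 − 0.44(3852) = -932, so a = 932
C = 932 + 0.56(5742) = 932 + 3215.52 = 4147.52

C = 4147.52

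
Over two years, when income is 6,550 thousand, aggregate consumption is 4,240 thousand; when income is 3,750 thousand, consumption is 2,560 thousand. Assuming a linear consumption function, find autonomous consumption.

a = 310

MPC = ΔC/ΔY = (4240 − 2560)/(6550 − 3750) = 1680/2800 = 0.6
a = C − MPC·Y = 2560 − 0.6(3750) = 2560 − 2250 = 310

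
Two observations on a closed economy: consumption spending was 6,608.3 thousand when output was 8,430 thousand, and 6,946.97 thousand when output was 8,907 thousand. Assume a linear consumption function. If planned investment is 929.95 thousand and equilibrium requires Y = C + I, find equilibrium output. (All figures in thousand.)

MPC = (6946.97 − 6608.3)/(8907 − 8430) = 338.67/477 = 0.71
a = 6608.3 − 0.71(8430) = 623
Equilibrium: Y = 623 + 0.71Y + 929.95
0.29Y = 1552.95, so Y = 1552.95/0.29 = 5355

Y = 5355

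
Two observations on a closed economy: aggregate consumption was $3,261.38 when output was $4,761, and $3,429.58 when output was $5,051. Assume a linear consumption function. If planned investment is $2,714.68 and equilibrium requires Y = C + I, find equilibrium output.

Y = 7654

MPC = (3429.58 − 3261.38)/(5051 − 4761) = 168.2/290 = 0.58
a = 3261.38 − 0.58(4761) = 500
Equilibrium: Y = 500 + 0.58Y + 2714.68
0.42Y = 3214.68, so Y = 3214.68/0.42 = 7654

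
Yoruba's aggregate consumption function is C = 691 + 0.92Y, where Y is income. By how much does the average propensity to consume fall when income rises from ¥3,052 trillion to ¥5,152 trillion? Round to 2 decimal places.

ΔAPC = 0.09

At Y = 3052: C = 691 + 0.92(3052) = 3498.84, APC = 3498.84/3052 = 1.146
At Y = 5152: C = 5430.84, APC = 5430.84/5152 = 1.054
Fall in APC = 1.146 − 1.054 = 0.092 ≈ 0.09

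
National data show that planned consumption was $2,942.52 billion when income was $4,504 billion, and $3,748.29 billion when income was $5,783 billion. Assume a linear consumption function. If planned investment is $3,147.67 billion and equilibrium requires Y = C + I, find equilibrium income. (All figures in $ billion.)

Y = 8791

MPC = (3748.29 − 2942.52)/(5783 − 4504) = 805.77/1279 = 0.63
a = 2942.52 − 0.63(4504) = 105
Equilibrium: Y = 105 + 0.63Y + 3147.67
0.37Y = 3252.67, so Y = 3252.67/0.37 = 8791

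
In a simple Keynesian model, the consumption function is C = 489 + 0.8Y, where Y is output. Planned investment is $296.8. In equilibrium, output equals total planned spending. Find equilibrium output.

Y = C + I = 489 + 0.8Y + 296.8
Y − 0.8Y = 785.8
0.2Y = 785.8, so Y = 785.8/0.2 = 3929

Y = 3929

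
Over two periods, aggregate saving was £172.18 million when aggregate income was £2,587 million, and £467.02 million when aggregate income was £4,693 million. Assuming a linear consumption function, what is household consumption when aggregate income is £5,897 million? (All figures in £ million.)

MPS = ΔS/ΔY = (467.02 − 172.18)/(4693 − 2587) = 294.84/2106 = 0.14
MPC = 1 − MPS = 0.86
Autonomous saving = 172.18 − 0.14(2587) = -190, so a = 190
C = 190 + 0.86(5897) = 190 + 5071.42 = 5261.42

C = 5261.42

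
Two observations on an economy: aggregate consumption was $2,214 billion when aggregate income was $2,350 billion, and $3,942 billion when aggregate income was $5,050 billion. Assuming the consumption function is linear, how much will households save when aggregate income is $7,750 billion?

MPC = (3942 − 2214)/(5050 − 2350) = 1728/2700 = 0.64
a = 2214 − 0.64(2350) = 2214 − 1504 = 710
C = 710 + 0.64(7750) = 5670
S = 7750 − 5670 = 2080

S = 2080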